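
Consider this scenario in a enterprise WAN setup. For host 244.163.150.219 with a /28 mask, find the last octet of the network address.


Given: IP = 244.163.150.219, prefix = /28
Subnet mask = 255.255.255.240
Last octet of IP: 219
Last octet of mask: 240
Network last octet = 219 AND 240 = 208

208


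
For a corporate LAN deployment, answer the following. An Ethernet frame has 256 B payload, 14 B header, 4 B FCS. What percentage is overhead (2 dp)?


Given: payload = 256 B, header = 14 B, trailer = 4 B
Overhead bytes = header + trailer = 14 + 4 = 18
Total frame = payload + overhead = 256 + 18 = 274
Overhead % = 18 / 274 * 100 = 6.5693% -> 6.57% (2 dp)

6.57


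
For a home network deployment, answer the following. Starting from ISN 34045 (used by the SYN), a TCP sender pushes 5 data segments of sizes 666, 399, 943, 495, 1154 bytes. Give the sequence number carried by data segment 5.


The SYN occupies sequence number ISN = 34045, so the first data byte is ISN + 1 = 34046.
SEQ of data segment i = (ISN + 1) + sum of payload sizes of segments 1..i-1.
Segment 1: SEQ = 34046, payload = 666 bytes
Segment 2: SEQ = 34712, payload = 399 bytes
Segment 3: SEQ = 35111, payload = 943 bytes
Segment 4: SEQ = 36054, payload = 495 bytes
Segment 5: SEQ = 36549, payload = 1154 bytes
SEQ of segment 5 = 34046 + 666 + 399 + 943 + 495 = 36549

36549


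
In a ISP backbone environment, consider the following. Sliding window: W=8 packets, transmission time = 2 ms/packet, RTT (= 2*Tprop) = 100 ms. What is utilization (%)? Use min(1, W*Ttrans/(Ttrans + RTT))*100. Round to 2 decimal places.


Given: W = 8, Ttrans = 2 ms, RTT = 100 ms (= 2 * Tprop, Tprop = 50 ms)
Cycle time = Ttrans + RTT = 2 + 100 = 102 ms (first packet sent until its ACK returns)
W * Ttrans = 8 * 2 = 16 ms of sending per cycle
W * Ttrans / (Ttrans + RTT) = 16 / 102 = 0.156863
U = min(1, 0.156863) = 0.156863
U% = 15.69%

15.69


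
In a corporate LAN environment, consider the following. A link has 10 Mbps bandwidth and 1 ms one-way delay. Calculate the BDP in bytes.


Given: bandwidth = 10 Mbps, delay = 1 ms
BDP in bits = 10 * 10^6 * 1 / 1000
BDP in bits = 10000
BDP in bytes = 10000 / 8 = 1250

1250


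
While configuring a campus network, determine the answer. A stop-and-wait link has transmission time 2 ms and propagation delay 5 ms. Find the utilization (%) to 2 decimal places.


Given: Ttrans = 2 ms, Tprop = 5 ms
RTT = 2 * Tprop = 2 * 5 = 10 ms
U = Ttrans / (Ttrans + RTT)
U = 2 / (2 + 10)
U = 2 / 12 = 0.166667
U% = 16.67%

16.67


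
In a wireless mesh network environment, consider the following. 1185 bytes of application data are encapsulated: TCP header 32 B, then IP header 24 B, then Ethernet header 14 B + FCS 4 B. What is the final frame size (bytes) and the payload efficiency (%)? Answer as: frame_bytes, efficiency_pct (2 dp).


TCP segment = 1185 + 32 = 1217 B
IP packet = 1217 + 24 = 1241 B
Ethernet frame = 1241 + 14 + 4 = 1259 B
Efficiency = app / frame = 1185 / 1259 = 0.941223 = 94.1223% -> 94.12% (2 dp)

1259, 94.12


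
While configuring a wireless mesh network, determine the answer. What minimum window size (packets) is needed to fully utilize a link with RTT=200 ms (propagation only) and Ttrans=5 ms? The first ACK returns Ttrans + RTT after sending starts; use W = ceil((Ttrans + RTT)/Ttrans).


Given: Ttrans = 5 ms, RTT = 200 ms (= 2 * Tprop, Tprop = 100 ms)
Time until first ACK returns = Ttrans + RTT = 5 + 200 = 205 ms
Need W * Ttrans >= Ttrans + RTT  ->  W >= (Ttrans + RTT) / Ttrans
(Ttrans + RTT) / Ttrans = 205 / 5 = 41
W_min = ceil(41) = 41

41


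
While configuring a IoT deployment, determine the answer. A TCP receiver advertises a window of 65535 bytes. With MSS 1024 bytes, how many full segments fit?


Given: RWND = 65535 bytes, MSS = 1024 bytes
Full segments = floor(RWND / MSS)
Full segments = floor(65535 / 1024)
Full segments = floor(63.999) = 63

63


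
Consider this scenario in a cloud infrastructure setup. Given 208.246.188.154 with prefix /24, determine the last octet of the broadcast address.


Given: IP = 208.246.188.154, prefix = /24
Host bits = 32 - 24 = 8
Network last octet = 154 AND mask = 0
Host part size = 2^8 - 1 = 255
Broadcast last octet = 0 OR 255 = 255

255


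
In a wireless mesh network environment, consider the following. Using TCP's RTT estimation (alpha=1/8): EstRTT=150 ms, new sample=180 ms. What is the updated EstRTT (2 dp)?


Given: EstRTT = 150 ms, SampleRTT = 180 ms, alpha = 1/8
New EstRTT = (1 - alpha) * EstRTT + alpha * SampleRTT
(7/8) * 150 = 131.25
(1/8) * 180 = 22.5
New EstRTT = 131.25 + 22.5 = 153.75 ms -> 153.75 ms (2 dp)

153.75


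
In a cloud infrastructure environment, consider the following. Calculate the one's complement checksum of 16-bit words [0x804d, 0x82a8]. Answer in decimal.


Given words: [0x804d, 0x82a8]
Step 1: Sum all words
Raw sum = 32845 + 33448 = 66293
Step 2: Fold carry: (757 + 1) = 758
One's complement = ~758 & 0xFFFF = 64777

64777


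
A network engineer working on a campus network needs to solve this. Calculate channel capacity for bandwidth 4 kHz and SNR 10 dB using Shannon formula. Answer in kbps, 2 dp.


Given: B = 4 kHz, SNR = 10 dB
SNR linear = 10^(10/10) = 10
1 + SNR = 11
log2(11) = 3.4594316186
C = 4 * 1000 * 3.4594316186 = 13837.7265 bps
C = 13.837726 kbps -> 13.84 kbps (2 dp)

13.84


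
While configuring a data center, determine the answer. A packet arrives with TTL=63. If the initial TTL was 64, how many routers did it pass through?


Given: initial TTL = 64, received TTL = 63
Hops = initial TTL - received TTL
Hops = 64 - 63 = 1

1


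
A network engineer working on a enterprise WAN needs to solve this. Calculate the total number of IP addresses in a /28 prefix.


Given: CIDR prefix /28
Host bits = 32 - 28 = 4
Total addresses = 2^4 = 16

16


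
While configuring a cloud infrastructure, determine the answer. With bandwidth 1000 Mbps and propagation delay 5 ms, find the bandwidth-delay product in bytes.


Given: bandwidth = 1000 Mbps, delay = 5 ms
BDP in bits = 1000 * 10^6 * 5 / 1000
BDP in bits = 5000000
BDP in bytes = 5000000 / 8 = 625000

625000


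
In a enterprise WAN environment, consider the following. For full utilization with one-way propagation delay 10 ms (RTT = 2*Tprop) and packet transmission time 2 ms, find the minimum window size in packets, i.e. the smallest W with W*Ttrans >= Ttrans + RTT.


Given: Ttrans = 2 ms, RTT = 20 ms (= 2 * Tprop, Tprop = 10 ms)
Time until first ACK returns = Ttrans + RTT = 2 + 20 = 22 ms
Need W * Ttrans >= Ttrans + RTT  ->  W >= (Ttrans + RTT) / Ttrans
(Ttrans + RTT) / Ttrans = 22 / 2 = 11
W_min = ceil(11) = 11

11


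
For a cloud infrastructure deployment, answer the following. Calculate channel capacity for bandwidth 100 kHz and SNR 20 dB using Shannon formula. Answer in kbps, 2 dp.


Given: B = 100 kHz, SNR = 20 dB
SNR linear = 10^(20/10) = 100
1 + SNR = 101
log2(101) = 6.6582114828
C = 100 * 1000 * 6.6582114828 = 665821.1483 bps
C = 665.821148 kbps -> 665.82 kbps (2 dp)

665.82


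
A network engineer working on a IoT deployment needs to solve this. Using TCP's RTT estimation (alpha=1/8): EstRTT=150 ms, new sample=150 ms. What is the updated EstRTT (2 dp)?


Given: EstRTT = 150 ms, SampleRTT = 150 ms, alpha = 1/8
New EstRTT = (1 - alpha) * EstRTT + alpha * SampleRTT
(7/8) * 150 = 131.25
(1/8) * 150 = 18.75
New EstRTT = 131.25 + 18.75 = 150 ms -> 150.00 ms (2 dp)

150.00


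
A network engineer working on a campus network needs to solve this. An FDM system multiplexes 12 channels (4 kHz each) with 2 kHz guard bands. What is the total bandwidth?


Given: 12 channels, 4 kHz each, guard = 2 kHz
Channel bandwidth = 12 * 4 = 48 kHz
Guard bands = 11 gaps * 2 kHz = 22 kHz
Total = 48 + 22 = 70 kHz

70


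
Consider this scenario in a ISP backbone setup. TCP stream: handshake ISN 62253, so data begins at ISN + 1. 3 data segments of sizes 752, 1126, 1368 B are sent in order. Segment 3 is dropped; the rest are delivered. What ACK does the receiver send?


SYN uses sequence number 62253; first data byte = ISN + 1 = 62254.
Segment 1: SEQ = 62254, len = 752 B, covers [62254, 63005]
Segment 2: SEQ = 63006, len = 1126 B, covers [63006, 64131]
Segment 3: SEQ = 64132, len = 1368 B, covers [64132, 65499] [LOST]
In-order data received: bytes [62254, 64131] (segments 1..2).
Segment 3 missing -> gap begins at byte 64132.
Cumulative ACK = next expected in-order byte = 62254 + 752 + 1126 = 64132

64132


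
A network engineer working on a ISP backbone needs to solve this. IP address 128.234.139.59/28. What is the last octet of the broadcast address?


Given: IP = 128.234.139.59, prefix = /28
Host bits = 32 - 28 = 4
Network last octet = 59 AND mask = 48
Host part size = 2^4 - 1 = 15
Broadcast last octet = 48 OR 15 = 63

63


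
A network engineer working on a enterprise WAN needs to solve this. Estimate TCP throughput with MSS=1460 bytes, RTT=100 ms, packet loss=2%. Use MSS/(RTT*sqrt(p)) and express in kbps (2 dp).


Given: MSS = 1460 bytes, RTT = 100 ms, loss = 2%
RTT in seconds = 100 / 1000 = 0.1
Loss rate = 2% = 0.02
sqrt(loss) = sqrt(0.02) = 0.141421356237
Throughput (bytes/s) = 1460 / (0.1 * 0.141421356237) = 103237.5901
Throughput (kbps) = 103237.5901 * 8 / 1000 = 825.900720 -> 825.90 kbps (2 dp)

825.90


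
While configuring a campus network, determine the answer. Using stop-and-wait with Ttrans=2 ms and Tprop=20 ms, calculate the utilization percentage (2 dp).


Given: Ttrans = 2 ms, Tprop = 20 ms
RTT = 2 * Tprop = 2 * 20 = 40 ms
U = Ttrans / (Ttrans + RTT)
U = 2 / (2 + 40)
U = 2 / 42 = 0.047619
U% = 4.76%

4.76


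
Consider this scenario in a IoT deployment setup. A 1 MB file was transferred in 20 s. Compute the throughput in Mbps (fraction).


Given: file = 1 MB, time = 20 s
File in Mb = 1 * 8 = 8 Mb
Throughput = 8 / 20 Mbps
Throughput = 2/5 Mbps

2/5


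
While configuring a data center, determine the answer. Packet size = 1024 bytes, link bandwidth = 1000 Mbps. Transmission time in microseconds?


Given: packet = 1024 bytes, bandwidth = 1000 Mbps
Packet in bits = 1024 * 8 = 8192 bits
Bandwidth = 1000 * 10^6 = 1000000000 bps
Time = 8192 / 1000000000 seconds
Time in us = 8192 * 10^6 / 1000000000 = 8.192

8.192


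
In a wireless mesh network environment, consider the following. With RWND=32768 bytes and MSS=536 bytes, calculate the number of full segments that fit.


Given: RWND = 32768 bytes, MSS = 536 bytes
Full segments = floor(RWND / MSS)
Full segments = floor(32768 / 536)
Full segments = floor(61.1343) = 61

61


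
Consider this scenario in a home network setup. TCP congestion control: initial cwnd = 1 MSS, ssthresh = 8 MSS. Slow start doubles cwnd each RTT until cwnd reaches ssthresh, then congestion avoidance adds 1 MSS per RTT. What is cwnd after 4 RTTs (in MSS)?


RTT 0: cwnd = 1 MSS (initial)
RTT 1: cwnd = 2 MSS (slow start, doubled)
RTT 2: cwnd = 4 MSS (slow start, doubled)
RTT 3: cwnd = 8 MSS (slow start, doubled)
RTT 4: cwnd = 9 MSS (congestion avoidance, +1)

9


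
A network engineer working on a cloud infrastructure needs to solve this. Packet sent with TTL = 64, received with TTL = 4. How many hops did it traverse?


Given: initial TTL = 64, received TTL = 4
Hops = initial TTL - received TTL
Hops = 64 - 4 = 60

60


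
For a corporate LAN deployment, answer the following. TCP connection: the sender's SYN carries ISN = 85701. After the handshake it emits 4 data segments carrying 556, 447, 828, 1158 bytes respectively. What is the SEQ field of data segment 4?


The SYN occupies sequence number ISN = 85701, so the first data byte is ISN + 1 = 85702.
SEQ of data segment i = (ISN + 1) + sum of payload sizes of segments 1..i-1.
Segment 1: SEQ = 85702, payload = 556 bytes
Segment 2: SEQ = 86258, payload = 447 bytes
Segment 3: SEQ = 86705, payload = 828 bytes
Segment 4: SEQ = 87533, payload = 1158 bytes
SEQ of segment 4 = 85702 + 556 + 447 + 828 = 87533

87533


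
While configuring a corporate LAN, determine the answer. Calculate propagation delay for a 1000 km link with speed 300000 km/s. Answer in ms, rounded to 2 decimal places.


Given: distance = 1000 km, speed = 300000 km/s
Delay = distance / speed = 1000 / 300000 seconds
Delay in ms = 1000 * 1000 / 300000
Delay = 3.3333 ms
Rounded to 2 dp = 3.33 ms

3.33


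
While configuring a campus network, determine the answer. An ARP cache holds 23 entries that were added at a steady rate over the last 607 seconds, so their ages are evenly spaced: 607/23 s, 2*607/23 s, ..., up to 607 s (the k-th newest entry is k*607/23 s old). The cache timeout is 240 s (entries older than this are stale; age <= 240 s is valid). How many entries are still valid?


Ages are k * 607/23 s for k = 1..23 (spacing = 26.3913 s).
Entry k is valid iff k * 607/23 <= 240 iff k <= 23 * 240 / 607 = 9.0939
n_valid = floor(9.0939) = 9
(n_stale = 23 - 9 = 14)

9


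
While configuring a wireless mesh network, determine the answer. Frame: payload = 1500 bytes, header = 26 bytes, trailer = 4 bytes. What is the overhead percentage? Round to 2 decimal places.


Given: payload = 1500 B, header = 26 B, trailer = 4 B
Overhead bytes = header + trailer = 26 + 4 = 30
Total frame = payload + overhead = 1500 + 30 = 1530
Overhead % = 30 / 1530 * 100 = 1.9608% -> 1.96% (2 dp)

1.96


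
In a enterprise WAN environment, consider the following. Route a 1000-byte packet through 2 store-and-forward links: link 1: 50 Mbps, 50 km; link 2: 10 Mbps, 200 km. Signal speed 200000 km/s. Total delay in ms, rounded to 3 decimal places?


Packet = 1000 bytes = 8000 bits. Store-and-forward: sum (t_trans + t_prop) per link.
Link 1: t_trans = 8000/(50*10^6) s = 0.1600 ms; t_prop = 50/200000 s = 0.2500 ms; subtotal = 0.4100 ms
Link 2: t_trans = 8000/(10*10^6) s = 0.8000 ms; t_prop = 200/200000 s = 1.0000 ms; subtotal = 1.8000 ms
End-to-end = 0.4100 + 1.8000 = 2.2100 ms -> 2.210 ms (3 dp)

2.210


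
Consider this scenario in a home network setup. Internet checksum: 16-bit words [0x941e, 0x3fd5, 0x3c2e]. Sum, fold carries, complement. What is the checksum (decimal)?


Given words: [0x941e, 0x3fd5, 0x3c2e]
Step 1: Sum all words
Raw sum = 37918 + 16341 + 15406 = 69665
Step 2: Fold carry: (4129 + 1) = 4130
One's complement = ~4130 & 0xFFFF = 61405

61405


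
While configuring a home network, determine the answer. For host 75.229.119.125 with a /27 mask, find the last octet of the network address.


Given: IP = 75.229.119.125, prefix = /27
Subnet mask = 255.255.255.224
Last octet of IP: 125
Last octet of mask: 224
Network last octet = 125 AND 224 = 96

96


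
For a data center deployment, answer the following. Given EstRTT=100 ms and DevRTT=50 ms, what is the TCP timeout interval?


Given: EstRTT = 100 ms, DevRTT = 50 ms
Timeout = EstRTT + 4 * DevRTT
4 * DevRTT = 4 * 50 = 200
Timeout = 100 + 200 = 300 ms

300


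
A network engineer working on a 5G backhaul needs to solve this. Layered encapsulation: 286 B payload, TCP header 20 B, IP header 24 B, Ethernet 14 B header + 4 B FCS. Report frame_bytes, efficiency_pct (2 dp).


TCP segment = 286 + 20 = 306 B
IP packet = 306 + 24 = 330 B
Ethernet frame = 330 + 14 + 4 = 348 B
Efficiency = app / frame = 286 / 348 = 0.821839 = 82.1839% -> 82.18% (2 dp)

348, 82.18


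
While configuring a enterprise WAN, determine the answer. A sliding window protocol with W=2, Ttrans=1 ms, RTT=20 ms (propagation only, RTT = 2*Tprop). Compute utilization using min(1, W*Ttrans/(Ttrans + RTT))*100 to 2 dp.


Given: W = 2, Ttrans = 1 ms, RTT = 20 ms (= 2 * Tprop, Tprop = 10 ms)
Cycle time = Ttrans + RTT = 1 + 20 = 21 ms (first packet sent until its ACK returns)
W * Ttrans = 2 * 1 = 2 ms of sending per cycle
W * Ttrans / (Ttrans + RTT) = 2 / 21 = 0.095238
U = min(1, 0.095238) = 0.095238
U% = 9.52%

9.52


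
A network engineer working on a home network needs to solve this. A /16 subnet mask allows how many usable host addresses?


Given: subnet mask /16
Host bits = 32 - 16 = 16
Total addresses = 2^16 = 65536
Usable hosts = 65536 - 2 (network + broadcast) = 65534

65534


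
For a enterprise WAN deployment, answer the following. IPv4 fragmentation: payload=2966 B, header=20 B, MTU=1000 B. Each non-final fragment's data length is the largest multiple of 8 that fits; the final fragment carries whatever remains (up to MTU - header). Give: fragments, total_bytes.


Max data per non-final fragment = floor((MTU - header)/8)*8 = floor((1000 - 20)/8)*8 = floor(980/8)*8 = 976 B
Final fragment needs no 8-byte alignment: it can carry up to MTU - header = 980 B
Non-final fragments needed = ceil((payload - 980) / 976) = ceil(1986/976) = ceil(2.0348) = 3
Number of fragments = 3 + 1 = 4
Fragment sizes (data): 3 * 976 B + 38 B (last, 38 <= 980 OK)
Total bytes sent = payload + n_frags * header = 2966 + 4*20 = 2966 + 80 = 3046 B

4, 3046


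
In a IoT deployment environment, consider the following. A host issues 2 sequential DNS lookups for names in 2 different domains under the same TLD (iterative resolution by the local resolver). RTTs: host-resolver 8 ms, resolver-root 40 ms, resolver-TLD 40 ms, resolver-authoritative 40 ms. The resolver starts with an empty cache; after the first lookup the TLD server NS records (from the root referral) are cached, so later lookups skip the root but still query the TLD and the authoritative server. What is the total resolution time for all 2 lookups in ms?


Lookup 1 (cold cache): local + root + TLD + auth = 8 + 40 + 40 + 40 = 128 ms
Lookups 2..2 (TLD NS cached -> skip root; new domain -> still ask TLD and auth): local + TLD + auth = 8 + 40 + 40 = 88 ms each
Remaining 1 lookups: 1 * 88 = 88 ms
Total = 128 + 88 = 216 ms

216


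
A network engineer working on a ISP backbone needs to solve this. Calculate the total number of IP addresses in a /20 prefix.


Given: CIDR prefix /20
Host bits = 32 - 20 = 12
Total addresses = 2^12 = 4096

4096


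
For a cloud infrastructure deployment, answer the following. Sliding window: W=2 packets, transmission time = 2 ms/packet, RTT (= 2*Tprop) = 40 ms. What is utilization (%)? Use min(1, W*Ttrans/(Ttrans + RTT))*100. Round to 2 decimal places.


Given: W = 2, Ttrans = 2 ms, RTT = 40 ms (= 2 * Tprop, Tprop = 20 ms)
Cycle time = Ttrans + RTT = 2 + 40 = 42 ms (first packet sent until its ACK returns)
W * Ttrans = 2 * 2 = 4 ms of sending per cycle
W * Ttrans / (Ttrans + RTT) = 4 / 42 = 0.095238
U = min(1, 0.095238) = 0.095238
U% = 9.52%

9.52


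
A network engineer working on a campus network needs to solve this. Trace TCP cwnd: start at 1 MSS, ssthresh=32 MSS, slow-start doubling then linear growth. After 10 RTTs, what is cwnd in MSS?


RTT 0: cwnd = 1 MSS (initial)
RTT 1: cwnd = 2 MSS (slow start, doubled)
RTT 2: cwnd = 4 MSS (slow start, doubled)
RTT 3: cwnd = 8 MSS (slow start, doubled)
RTT 4: cwnd = 16 MSS (slow start, doubled)
RTT 5: cwnd = 32 MSS (slow start, doubled)
RTT 6: cwnd = 33 MSS (congestion avoidance, +1)
RTT 7: cwnd = 34 MSS (congestion avoidance, +1)
RTT 8: cwnd = 35 MSS (congestion avoidance, +1)
RTT 9: cwnd = 36 MSS (congestion avoidance, +1)
RTT 10: cwnd = 37 MSS (congestion avoidance, +1)

37


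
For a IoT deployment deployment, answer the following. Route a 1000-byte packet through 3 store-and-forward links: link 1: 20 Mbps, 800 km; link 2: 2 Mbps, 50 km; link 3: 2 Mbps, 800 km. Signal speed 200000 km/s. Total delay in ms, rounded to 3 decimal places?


Packet = 1000 bytes = 8000 bits. Store-and-forward: sum (t_trans + t_prop) per link.
Link 1: t_trans = 8000/(20*10^6) s = 0.4000 ms; t_prop = 800/200000 s = 4.0000 ms; subtotal = 4.4000 ms
Link 2: t_trans = 8000/(2*10^6) s = 4.0000 ms; t_prop = 50/200000 s = 0.2500 ms; subtotal = 4.2500 ms
Link 3: t_trans = 8000/(2*10^6) s = 4.0000 ms; t_prop = 800/200000 s = 4.0000 ms; subtotal = 8.0000 ms
End-to-end = 4.4000 + 4.2500 + 8.0000 = 16.6500 ms -> 16.650 ms (3 dp)

16.650


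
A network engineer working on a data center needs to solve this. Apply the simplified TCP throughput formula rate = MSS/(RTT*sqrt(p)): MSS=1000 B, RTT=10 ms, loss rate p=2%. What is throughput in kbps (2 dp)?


Given: MSS = 1000 bytes, RTT = 10 ms, loss = 2%
RTT in seconds = 10 / 1000 = 0.01
Loss rate = 2% = 0.02
sqrt(loss) = sqrt(0.02) = 0.141421356237
Throughput (bytes/s) = 1000 / (0.01 * 0.141421356237) = 707106.7812
Throughput (kbps) = 707106.7812 * 8 / 1000 = 5656.854249 -> 5656.85 kbps (2 dp)

5656.85


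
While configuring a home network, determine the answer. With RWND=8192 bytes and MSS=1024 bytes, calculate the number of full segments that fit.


Given: RWND = 8192 bytes, MSS = 1024 bytes
Full segments = floor(RWND / MSS)
Full segments = floor(8192 / 1024)
Full segments = floor(8.0) = 8

8


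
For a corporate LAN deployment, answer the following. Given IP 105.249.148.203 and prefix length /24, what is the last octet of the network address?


Given: IP = 105.249.148.203, prefix = /24
Subnet mask = 255.255.255.0
Last octet of IP: 203
Last octet of mask: 0
Network last octet = 203 AND 0 = 0

0


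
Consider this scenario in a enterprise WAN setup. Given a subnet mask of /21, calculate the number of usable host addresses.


Given: subnet mask /21
Host bits = 32 - 21 = 11
Total addresses = 2^11 = 2048
Usable hosts = 2048 - 2 (network + broadcast) = 2046

2046


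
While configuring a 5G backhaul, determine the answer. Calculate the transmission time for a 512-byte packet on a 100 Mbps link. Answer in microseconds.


Given: packet = 512 bytes, bandwidth = 100 Mbps
Packet in bits = 512 * 8 = 4096 bits
Bandwidth = 100 * 10^6 = 100000000 bps
Time = 4096 / 100000000 seconds
Time in us = 4096 * 10^6 / 100000000 = 40.96

40.96


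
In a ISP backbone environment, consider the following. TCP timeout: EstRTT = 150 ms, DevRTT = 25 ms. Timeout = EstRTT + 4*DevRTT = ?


Given: EstRTT = 150 ms, DevRTT = 25 ms
Timeout = EstRTT + 4 * DevRTT
4 * DevRTT = 4 * 25 = 100
Timeout = 150 + 100 = 250 ms

250


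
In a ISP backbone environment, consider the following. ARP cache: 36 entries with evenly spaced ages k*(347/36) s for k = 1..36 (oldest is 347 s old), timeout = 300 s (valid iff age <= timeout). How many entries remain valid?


Ages are k * 347/36 s for k = 1..36 (spacing = 9.6389 s).
Entry k is valid iff k * 347/36 <= 300 iff k <= 36 * 300 / 347 = 31.1239
n_valid = floor(31.1239) = 31
(n_stale = 36 - 31 = 5)

31


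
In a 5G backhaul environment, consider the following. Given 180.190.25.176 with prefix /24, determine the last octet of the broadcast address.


Given: IP = 180.190.25.176, prefix = /24
Host bits = 32 - 24 = 8
Network last octet = 176 AND mask = 0
Host part size = 2^8 - 1 = 255
Broadcast last octet = 0 OR 255 = 255

255


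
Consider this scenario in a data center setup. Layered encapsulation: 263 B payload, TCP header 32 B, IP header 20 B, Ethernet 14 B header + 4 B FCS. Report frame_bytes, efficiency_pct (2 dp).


TCP segment = 263 + 32 = 295 B
IP packet = 295 + 20 = 315 B
Ethernet frame = 315 + 14 + 4 = 333 B
Efficiency = app / frame = 263 / 333 = 0.789790 = 78.9790% -> 78.98% (2 dp)

333, 78.98


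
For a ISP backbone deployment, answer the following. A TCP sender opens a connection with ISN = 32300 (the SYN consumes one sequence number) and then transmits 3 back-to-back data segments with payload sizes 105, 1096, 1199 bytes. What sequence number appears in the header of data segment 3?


The SYN occupies sequence number ISN = 32300, so the first data byte is ISN + 1 = 32301.
SEQ of data segment i = (ISN + 1) + sum of payload sizes of segments 1..i-1.
Segment 1: SEQ = 32301, payload = 105 bytes
Segment 2: SEQ = 32406, payload = 1096 bytes
Segment 3: SEQ = 33502, payload = 1199 bytes
SEQ of segment 3 = 32301 + 105 + 1096 = 33502

33502


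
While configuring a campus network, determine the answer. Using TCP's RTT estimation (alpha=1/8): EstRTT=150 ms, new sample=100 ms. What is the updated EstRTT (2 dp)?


Given: EstRTT = 150 ms, SampleRTT = 100 ms, alpha = 1/8
New EstRTT = (1 - alpha) * EstRTT + alpha * SampleRTT
(7/8) * 150 = 131.25
(1/8) * 100 = 12.5
New EstRTT = 131.25 + 12.5 = 143.75 ms -> 143.75 ms (2 dp)

143.75


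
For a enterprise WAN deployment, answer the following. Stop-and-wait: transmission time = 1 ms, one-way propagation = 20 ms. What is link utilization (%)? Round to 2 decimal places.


Given: Ttrans = 1 ms, Tprop = 20 ms
RTT = 2 * Tprop = 2 * 20 = 40 ms
U = Ttrans / (Ttrans + RTT)
U = 1 / (1 + 40)
U = 1 / 41 = 0.02439
U% = 2.44%

2.44


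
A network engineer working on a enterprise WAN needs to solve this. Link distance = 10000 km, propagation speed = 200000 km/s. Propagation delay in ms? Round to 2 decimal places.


Given: distance = 10000 km, speed = 200000 km/s
Delay = distance / speed = 10000 / 200000 seconds
Delay in ms = 10000 * 1000 / 200000
Delay = 50.0000 ms
Rounded to 2 dp = 50.00 ms

50.00


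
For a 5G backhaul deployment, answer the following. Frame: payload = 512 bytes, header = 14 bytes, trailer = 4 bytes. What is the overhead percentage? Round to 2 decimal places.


Given: payload = 512 B, header = 14 B, trailer = 4 B
Overhead bytes = header + trailer = 14 + 4 = 18
Total frame = payload + overhead = 512 + 18 = 530
Overhead % = 18 / 530 * 100 = 3.3962% -> 3.40% (2 dp)

3.40


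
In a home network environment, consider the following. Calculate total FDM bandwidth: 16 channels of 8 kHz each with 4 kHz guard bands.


Given: 16 channels, 8 kHz each, guard = 4 kHz
Channel bandwidth = 16 * 8 = 128 kHz
Guard bands = 15 gaps * 4 kHz = 60 kHz
Total = 128 + 60 = 188 kHz

188


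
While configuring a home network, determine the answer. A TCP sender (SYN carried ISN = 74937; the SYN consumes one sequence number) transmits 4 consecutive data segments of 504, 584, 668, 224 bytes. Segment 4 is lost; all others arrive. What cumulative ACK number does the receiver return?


SYN uses sequence number 74937; first data byte = ISN + 1 = 74938.
Segment 1: SEQ = 74938, len = 504 B, covers [74938, 75441]
Segment 2: SEQ = 75442, len = 584 B, covers [75442, 76025]
Segment 3: SEQ = 76026, len = 668 B, covers [76026, 76693]
Segment 4: SEQ = 76694, len = 224 B, covers [76694, 76917] [LOST]
In-order data received: bytes [74938, 76693] (segments 1..3).
Segment 4 missing -> gap begins at byte 76694.
Cumulative ACK = next expected in-order byte = 74938 + 504 + 584 + 668 = 76694

76694


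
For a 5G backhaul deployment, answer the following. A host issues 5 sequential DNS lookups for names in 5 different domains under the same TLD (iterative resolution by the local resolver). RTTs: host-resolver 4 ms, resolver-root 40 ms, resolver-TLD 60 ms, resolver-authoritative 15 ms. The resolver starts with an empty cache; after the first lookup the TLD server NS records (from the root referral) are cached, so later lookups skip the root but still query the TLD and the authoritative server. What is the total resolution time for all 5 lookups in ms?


Lookup 1 (cold cache): local + root + TLD + auth = 4 + 40 + 60 + 15 = 119 ms
Lookups 2..5 (TLD NS cached -> skip root; new domain -> still ask TLD and auth): local + TLD + auth = 4 + 60 + 15 = 79 ms each
Remaining 4 lookups: 4 * 79 = 316 ms
Total = 119 + 316 = 435 ms

435


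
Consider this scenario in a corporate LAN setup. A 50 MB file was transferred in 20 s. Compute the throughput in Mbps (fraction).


Given: file = 50 MB, time = 20 s
File in Mb = 50 * 8 = 400 Mb
Throughput = 400 / 20 Mbps
Throughput = 20 Mbps

20


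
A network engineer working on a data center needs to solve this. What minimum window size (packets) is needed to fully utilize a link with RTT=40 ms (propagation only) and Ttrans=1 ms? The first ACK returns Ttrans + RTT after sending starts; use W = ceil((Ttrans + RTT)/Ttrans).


Given: Ttrans = 1 ms, RTT = 40 ms (= 2 * Tprop, Tprop = 20 ms)
Time until first ACK returns = Ttrans + RTT = 1 + 40 = 41 ms
Need W * Ttrans >= Ttrans + RTT  ->  W >= (Ttrans + RTT) / Ttrans
(Ttrans + RTT) / Ttrans = 41 / 1 = 41
W_min = ceil(41) = 41

41


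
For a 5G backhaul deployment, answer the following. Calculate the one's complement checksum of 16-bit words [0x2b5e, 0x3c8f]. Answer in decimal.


Given words: [0x2b5e, 0x3c8f]
Step 1: Sum all words
Raw sum = 11102 + 15503 = 26605
One's complement = ~26605 & 0xFFFF = 38930

38930


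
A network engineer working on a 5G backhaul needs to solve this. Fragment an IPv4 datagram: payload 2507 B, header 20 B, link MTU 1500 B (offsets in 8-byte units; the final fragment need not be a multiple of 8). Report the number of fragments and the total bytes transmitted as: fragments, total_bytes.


Max data per non-final fragment = floor((MTU - header)/8)*8 = floor((1500 - 20)/8)*8 = floor(1480/8)*8 = 1480 B
Final fragment needs no 8-byte alignment: it can carry up to MTU - header = 1480 B
Non-final fragments needed = ceil((payload - 1480) / 1480) = ceil(1027/1480) = ceil(0.6939) = 1
Number of fragments = 1 + 1 = 2
Fragment sizes (data): 1 * 1480 B + 1027 B (last, 1027 <= 1480 OK)
Total bytes sent = payload + n_frags * header = 2507 + 2*20 = 2507 + 40 = 2547 B

2, 2547


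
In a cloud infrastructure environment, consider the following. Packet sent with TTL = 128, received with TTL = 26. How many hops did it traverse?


Given: initial TTL = 128, received TTL = 26
Hops = initial TTL - received TTL
Hops = 128 - 26 = 102

102


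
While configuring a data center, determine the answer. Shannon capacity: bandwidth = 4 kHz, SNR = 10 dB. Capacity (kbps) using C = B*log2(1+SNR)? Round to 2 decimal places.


Given: B = 4 kHz, SNR = 10 dB
SNR linear = 10^(10/10) = 10
1 + SNR = 11
log2(11) = 3.4594316186
C = 4 * 1000 * 3.4594316186 = 13837.7265 bps
C = 13.837726 kbps -> 13.84 kbps (2 dp)

13.84


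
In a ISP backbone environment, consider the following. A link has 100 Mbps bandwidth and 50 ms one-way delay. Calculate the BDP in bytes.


Given: bandwidth = 100 Mbps, delay = 50 ms
BDP in bits = 100 * 10^6 * 50 / 1000
BDP in bits = 5000000
BDP in bytes = 5000000 / 8 = 625000

625000


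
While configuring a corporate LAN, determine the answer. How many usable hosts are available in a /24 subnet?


Given: subnet mask /24
Host bits = 32 - 24 = 8
Total addresses = 2^8 = 256
Usable hosts = 256 - 2 (network + broadcast) = 254

254


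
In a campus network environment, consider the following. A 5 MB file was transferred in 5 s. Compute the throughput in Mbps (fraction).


Given: file = 5 MB, time = 5 s
File in Mb = 5 * 8 = 40 Mb
Throughput = 40 / 5 Mbps
Throughput = 8 Mbps

8


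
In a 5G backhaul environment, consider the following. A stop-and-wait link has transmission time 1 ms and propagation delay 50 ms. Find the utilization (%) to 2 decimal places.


Given: Ttrans = 1 ms, Tprop = 50 ms
RTT = 2 * Tprop = 2 * 50 = 100 ms
U = Ttrans / (Ttrans + RTT)
U = 1 / (1 + 100)
U = 1 / 101 = 0.009901
U% = 0.99%

0.99


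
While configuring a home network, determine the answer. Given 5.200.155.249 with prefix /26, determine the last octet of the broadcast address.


Given: IP = 5.200.155.249, prefix = /26
Host bits = 32 - 26 = 6
Network last octet = 249 AND mask = 192
Host part size = 2^6 - 1 = 63
Broadcast last octet = 192 OR 63 = 255

255


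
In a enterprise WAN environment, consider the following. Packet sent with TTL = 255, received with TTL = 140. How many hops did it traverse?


Given: initial TTL = 255, received TTL = 140
Hops = initial TTL - received TTL
Hops = 255 - 140 = 115

115


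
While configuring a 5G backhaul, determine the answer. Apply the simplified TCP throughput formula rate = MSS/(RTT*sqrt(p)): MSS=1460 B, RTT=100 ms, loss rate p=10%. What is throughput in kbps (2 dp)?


Given: MSS = 1460 bytes, RTT = 100 ms, loss = 10%
RTT in seconds = 100 / 1000 = 0.1
Loss rate = 10% = 0.1
sqrt(loss) = sqrt(0.1) = 0.316227766017
Throughput (bytes/s) = 1460 / (0.1 * 0.316227766017) = 46169.2538
Throughput (kbps) = 46169.2538 * 8 / 1000 = 369.354031 -> 369.35 kbps (2 dp)

369.35


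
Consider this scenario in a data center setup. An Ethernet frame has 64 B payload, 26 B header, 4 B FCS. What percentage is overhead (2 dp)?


Given: payload = 64 B, header = 26 B, trailer = 4 B
Overhead bytes = header + trailer = 26 + 4 = 30
Total frame = payload + overhead = 64 + 30 = 94
Overhead % = 30 / 94 * 100 = 31.9149% -> 31.91% (2 dp)

31.91


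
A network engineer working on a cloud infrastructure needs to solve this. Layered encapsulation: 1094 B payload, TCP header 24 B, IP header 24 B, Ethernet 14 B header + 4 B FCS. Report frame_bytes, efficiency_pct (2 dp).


TCP segment = 1094 + 24 = 1118 B
IP packet = 1118 + 24 = 1142 B
Ethernet frame = 1142 + 14 + 4 = 1160 B
Efficiency = app / frame = 1094 / 1160 = 0.943103 = 94.3103% -> 94.31% (2 dp)

1160, 94.31


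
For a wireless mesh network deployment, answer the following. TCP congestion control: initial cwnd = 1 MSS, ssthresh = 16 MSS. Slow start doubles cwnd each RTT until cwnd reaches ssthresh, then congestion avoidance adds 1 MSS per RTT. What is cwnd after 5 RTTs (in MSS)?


RTT 0: cwnd = 1 MSS (initial)
RTT 1: cwnd = 2 MSS (slow start, doubled)
RTT 2: cwnd = 4 MSS (slow start, doubled)
RTT 3: cwnd = 8 MSS (slow start, doubled)
RTT 4: cwnd = 16 MSS (slow start, doubled)
RTT 5: cwnd = 17 MSS (congestion avoidance, +1)

17


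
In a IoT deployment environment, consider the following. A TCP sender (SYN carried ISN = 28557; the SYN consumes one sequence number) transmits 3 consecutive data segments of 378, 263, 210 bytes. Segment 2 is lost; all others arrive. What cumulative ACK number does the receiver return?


SYN uses sequence number 28557; first data byte = ISN + 1 = 28558.
Segment 1: SEQ = 28558, len = 378 B, covers [28558, 28935]
Segment 2: SEQ = 28936, len = 263 B, covers [28936, 29198] [LOST]
Segment 3: SEQ = 29199, len = 210 B, covers [29199, 29408]
In-order data received: bytes [28558, 28935] (segments 1..1).
Segment 2 missing -> gap begins at byte 28936; later segments buffered out of order.
Cumulative ACK = next expected in-order byte = 28558 + 378 = 28936

28936


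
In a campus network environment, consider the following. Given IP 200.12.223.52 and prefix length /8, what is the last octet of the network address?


Given: IP = 200.12.223.52, prefix = /8
Subnet mask = 255.0.0.0
Last octet of IP: 52
Last octet of mask: 0
Network last octet = 52 AND 0 = 0

0


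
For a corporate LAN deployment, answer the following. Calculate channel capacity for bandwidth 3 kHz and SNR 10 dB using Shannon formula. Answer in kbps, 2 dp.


Given: B = 3 kHz, SNR = 10 dB
SNR linear = 10^(10/10) = 10
1 + SNR = 11
log2(11) = 3.4594316186
C = 3 * 1000 * 3.4594316186 = 10378.2949 bps
C = 10.378295 kbps -> 10.38 kbps (2 dp)

10.38


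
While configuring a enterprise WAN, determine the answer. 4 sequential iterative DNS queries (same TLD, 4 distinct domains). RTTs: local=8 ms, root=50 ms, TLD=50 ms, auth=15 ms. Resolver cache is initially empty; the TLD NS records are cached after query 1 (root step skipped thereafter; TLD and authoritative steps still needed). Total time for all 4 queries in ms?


Lookup 1 (cold cache): local + root + TLD + auth = 8 + 50 + 50 + 15 = 123 ms
Lookups 2..4 (TLD NS cached -> skip root; new domain -> still ask TLD and auth): local + TLD + auth = 8 + 50 + 15 = 73 ms each
Remaining 3 lookups: 3 * 73 = 219 ms
Total = 123 + 219 = 342 ms

342


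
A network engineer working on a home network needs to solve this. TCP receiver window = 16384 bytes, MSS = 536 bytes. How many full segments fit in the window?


Given: RWND = 16384 bytes, MSS = 536 bytes
Full segments = floor(RWND / MSS)
Full segments = floor(16384 / 536)
Full segments = floor(30.5672) = 30

30


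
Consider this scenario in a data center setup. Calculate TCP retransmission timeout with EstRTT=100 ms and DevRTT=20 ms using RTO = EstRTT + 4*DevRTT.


Given: EstRTT = 100 ms, DevRTT = 20 ms
Timeout = EstRTT + 4 * DevRTT
4 * DevRTT = 4 * 20 = 80
Timeout = 100 + 80 = 180 ms

180


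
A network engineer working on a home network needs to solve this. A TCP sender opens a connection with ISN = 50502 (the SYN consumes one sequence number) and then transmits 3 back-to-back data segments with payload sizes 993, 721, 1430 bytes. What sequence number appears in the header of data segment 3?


The SYN occupies sequence number ISN = 50502, so the first data byte is ISN + 1 = 50503.
SEQ of data segment i = (ISN + 1) + sum of payload sizes of segments 1..i-1.
Segment 1: SEQ = 50503, payload = 993 bytes
Segment 2: SEQ = 51496, payload = 721 bytes
Segment 3: SEQ = 52217, payload = 1430 bytes
SEQ of segment 3 = 50503 + 993 + 721 = 52217

52217


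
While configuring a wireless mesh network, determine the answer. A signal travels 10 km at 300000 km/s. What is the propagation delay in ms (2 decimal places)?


Given: distance = 10 km, speed = 300000 km/s
Delay = distance / speed = 10 / 300000 seconds
Delay in ms = 10 * 1000 / 300000
Delay = 0.0333 ms
Rounded to 2 dp = 0.03 ms

0.03


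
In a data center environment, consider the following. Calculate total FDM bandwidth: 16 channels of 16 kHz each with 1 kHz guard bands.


Given: 16 channels, 16 kHz each, guard = 1 kHz
Channel bandwidth = 16 * 16 = 256 kHz
Guard bands = 15 gaps * 1 kHz = 15 kHz
Total = 256 + 15 = 271 kHz

271


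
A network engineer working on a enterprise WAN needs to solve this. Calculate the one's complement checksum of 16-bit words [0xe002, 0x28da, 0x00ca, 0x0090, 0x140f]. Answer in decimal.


Given words: [0xe002, 0x28da, 0x00ca, 0x0090, 0x140f]
Step 1: Sum all words
Raw sum = 57346 + 10458 + 202 + 144 + 5135 = 73285
Step 2: Fold carry: (7749 + 1) = 7750
One's complement = ~7750 & 0xFFFF = 57785

57785


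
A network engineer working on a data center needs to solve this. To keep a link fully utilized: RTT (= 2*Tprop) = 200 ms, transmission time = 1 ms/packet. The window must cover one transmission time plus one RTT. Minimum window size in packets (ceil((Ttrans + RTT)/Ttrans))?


Given: Ttrans = 1 ms, RTT = 200 ms (= 2 * Tprop, Tprop = 100 ms)
Time until first ACK returns = Ttrans + RTT = 1 + 200 = 201 ms
Need W * Ttrans >= Ttrans + RTT  ->  W >= (Ttrans + RTT) / Ttrans
(Ttrans + RTT) / Ttrans = 201 / 1 = 201
W_min = ceil(201) = 201

201


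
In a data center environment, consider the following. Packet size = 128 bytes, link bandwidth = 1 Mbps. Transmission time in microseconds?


Given: packet = 128 bytes, bandwidth = 1 Mbps
Packet in bits = 128 * 8 = 1024 bits
Bandwidth = 1 * 10^6 = 1000000 bps
Time = 1024 / 1000000 seconds
Time in us = 1024 * 10^6 / 1000000 = 1024

1024


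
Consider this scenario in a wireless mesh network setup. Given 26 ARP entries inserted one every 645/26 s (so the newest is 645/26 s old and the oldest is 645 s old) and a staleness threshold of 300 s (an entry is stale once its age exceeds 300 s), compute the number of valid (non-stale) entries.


Ages are k * 645/26 s for k = 1..26 (spacing = 24.8077 s).
Entry k is valid iff k * 645/26 <= 300 iff k <= 26 * 300 / 645 = 12.0930
n_valid = floor(12.0930) = 12
(n_stale = 26 - 12 = 14)

12


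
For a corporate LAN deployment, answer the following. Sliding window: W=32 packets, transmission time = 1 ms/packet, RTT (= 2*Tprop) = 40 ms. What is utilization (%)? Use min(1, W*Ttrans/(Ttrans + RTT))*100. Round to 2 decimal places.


Given: W = 32, Ttrans = 1 ms, RTT = 40 ms (= 2 * Tprop, Tprop = 20 ms)
Cycle time = Ttrans + RTT = 1 + 40 = 41 ms (first packet sent until its ACK returns)
W * Ttrans = 32 * 1 = 32 ms of sending per cycle
W * Ttrans / (Ttrans + RTT) = 32 / 41 = 0.780488
U = min(1, 0.780488) = 0.780488
U% = 78.05%

78.05


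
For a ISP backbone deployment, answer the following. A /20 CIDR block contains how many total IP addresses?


Given: CIDR prefix /20
Host bits = 32 - 20 = 12
Total addresses = 2^12 = 4096

4096


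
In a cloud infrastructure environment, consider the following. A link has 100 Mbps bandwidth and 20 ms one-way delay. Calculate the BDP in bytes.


Given: bandwidth = 100 Mbps, delay = 20 ms
BDP in bits = 100 * 10^6 * 20 / 1000
BDP in bits = 2000000
BDP in bytes = 2000000 / 8 = 250000

250000
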